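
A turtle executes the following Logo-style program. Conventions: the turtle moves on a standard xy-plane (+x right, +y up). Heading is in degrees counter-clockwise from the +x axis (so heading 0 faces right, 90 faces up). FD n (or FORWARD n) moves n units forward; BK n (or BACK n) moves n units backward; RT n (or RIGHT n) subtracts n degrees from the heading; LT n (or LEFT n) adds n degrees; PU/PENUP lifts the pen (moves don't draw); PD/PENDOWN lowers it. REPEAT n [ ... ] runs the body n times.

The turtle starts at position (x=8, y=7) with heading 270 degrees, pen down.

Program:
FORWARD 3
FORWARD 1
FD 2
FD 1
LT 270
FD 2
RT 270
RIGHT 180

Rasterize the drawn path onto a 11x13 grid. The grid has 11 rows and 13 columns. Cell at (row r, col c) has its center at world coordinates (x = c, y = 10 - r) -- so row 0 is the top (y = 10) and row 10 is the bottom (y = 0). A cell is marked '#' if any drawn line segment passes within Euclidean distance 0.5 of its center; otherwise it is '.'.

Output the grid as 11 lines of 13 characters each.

Answer: .............
.............
.............
........#....
........#....
........#....
........#....
........#....
........#....
........#....
......###....

Derivation:
Segment 0: (8,7) -> (8,4)
Segment 1: (8,4) -> (8,3)
Segment 2: (8,3) -> (8,1)
Segment 3: (8,1) -> (8,0)
Segment 4: (8,0) -> (6,0)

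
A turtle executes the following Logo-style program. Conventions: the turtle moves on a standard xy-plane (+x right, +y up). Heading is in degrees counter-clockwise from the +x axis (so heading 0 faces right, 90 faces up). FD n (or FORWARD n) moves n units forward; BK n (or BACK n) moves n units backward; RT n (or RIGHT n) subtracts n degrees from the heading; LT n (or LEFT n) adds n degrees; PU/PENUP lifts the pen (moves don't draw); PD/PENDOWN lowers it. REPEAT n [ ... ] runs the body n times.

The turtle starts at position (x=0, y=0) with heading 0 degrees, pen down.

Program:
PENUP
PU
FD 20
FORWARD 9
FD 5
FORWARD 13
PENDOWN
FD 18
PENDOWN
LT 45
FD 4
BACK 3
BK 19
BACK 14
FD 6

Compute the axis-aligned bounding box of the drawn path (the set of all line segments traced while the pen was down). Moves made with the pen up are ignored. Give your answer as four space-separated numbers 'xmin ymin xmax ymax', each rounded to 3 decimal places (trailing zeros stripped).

Executing turtle program step by step:
Start: pos=(0,0), heading=0, pen down
PU: pen up
PU: pen up
FD 20: (0,0) -> (20,0) [heading=0, move]
FD 9: (20,0) -> (29,0) [heading=0, move]
FD 5: (29,0) -> (34,0) [heading=0, move]
FD 13: (34,0) -> (47,0) [heading=0, move]
PD: pen down
FD 18: (47,0) -> (65,0) [heading=0, draw]
PD: pen down
LT 45: heading 0 -> 45
FD 4: (65,0) -> (67.828,2.828) [heading=45, draw]
BK 3: (67.828,2.828) -> (65.707,0.707) [heading=45, draw]
BK 19: (65.707,0.707) -> (52.272,-12.728) [heading=45, draw]
BK 14: (52.272,-12.728) -> (42.373,-22.627) [heading=45, draw]
FD 6: (42.373,-22.627) -> (46.615,-18.385) [heading=45, draw]
Final: pos=(46.615,-18.385), heading=45, 6 segment(s) drawn

Segment endpoints: x in {42.373, 46.615, 47, 52.272, 65, 65.707, 67.828}, y in {-22.627, -18.385, -12.728, 0, 0.707, 2.828}
xmin=42.373, ymin=-22.627, xmax=67.828, ymax=2.828

Answer: 42.373 -22.627 67.828 2.828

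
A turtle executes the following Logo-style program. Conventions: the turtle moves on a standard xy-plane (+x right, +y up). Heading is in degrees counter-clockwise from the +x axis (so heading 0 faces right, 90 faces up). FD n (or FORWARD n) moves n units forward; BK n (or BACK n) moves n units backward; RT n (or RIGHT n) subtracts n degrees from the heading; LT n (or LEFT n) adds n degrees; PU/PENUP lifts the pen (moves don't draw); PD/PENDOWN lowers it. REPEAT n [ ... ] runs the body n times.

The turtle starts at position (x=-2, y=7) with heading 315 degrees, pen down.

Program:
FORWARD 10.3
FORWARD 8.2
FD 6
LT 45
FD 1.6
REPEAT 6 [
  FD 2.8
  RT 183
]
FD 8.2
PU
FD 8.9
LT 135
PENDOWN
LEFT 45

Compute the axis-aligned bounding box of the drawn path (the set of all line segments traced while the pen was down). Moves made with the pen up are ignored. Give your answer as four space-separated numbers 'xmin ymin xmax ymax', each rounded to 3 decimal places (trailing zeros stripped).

Executing turtle program step by step:
Start: pos=(-2,7), heading=315, pen down
FD 10.3: (-2,7) -> (5.283,-0.283) [heading=315, draw]
FD 8.2: (5.283,-0.283) -> (11.081,-6.081) [heading=315, draw]
FD 6: (11.081,-6.081) -> (15.324,-10.324) [heading=315, draw]
LT 45: heading 315 -> 0
FD 1.6: (15.324,-10.324) -> (16.924,-10.324) [heading=0, draw]
REPEAT 6 [
  -- iteration 1/6 --
  FD 2.8: (16.924,-10.324) -> (19.724,-10.324) [heading=0, draw]
  RT 183: heading 0 -> 177
  -- iteration 2/6 --
  FD 2.8: (19.724,-10.324) -> (16.928,-10.178) [heading=177, draw]
  RT 183: heading 177 -> 354
  -- iteration 3/6 --
  FD 2.8: (16.928,-10.178) -> (19.713,-10.47) [heading=354, draw]
  RT 183: heading 354 -> 171
  -- iteration 4/6 --
  FD 2.8: (19.713,-10.47) -> (16.947,-10.032) [heading=171, draw]
  RT 183: heading 171 -> 348
  -- iteration 5/6 --
  FD 2.8: (16.947,-10.032) -> (19.686,-10.614) [heading=348, draw]
  RT 183: heading 348 -> 165
  -- iteration 6/6 --
  FD 2.8: (19.686,-10.614) -> (16.981,-9.89) [heading=165, draw]
  RT 183: heading 165 -> 342
]
FD 8.2: (16.981,-9.89) -> (24.78,-12.424) [heading=342, draw]
PU: pen up
FD 8.9: (24.78,-12.424) -> (33.244,-15.174) [heading=342, move]
LT 135: heading 342 -> 117
PD: pen down
LT 45: heading 117 -> 162
Final: pos=(33.244,-15.174), heading=162, 11 segment(s) drawn

Segment endpoints: x in {-2, 5.283, 11.081, 15.324, 16.924, 16.928, 16.947, 16.981, 19.686, 19.713, 19.724, 24.78}, y in {-12.424, -10.614, -10.47, -10.324, -10.178, -10.032, -9.89, -6.081, -0.283, 7}
xmin=-2, ymin=-12.424, xmax=24.78, ymax=7

Answer: -2 -12.424 24.78 7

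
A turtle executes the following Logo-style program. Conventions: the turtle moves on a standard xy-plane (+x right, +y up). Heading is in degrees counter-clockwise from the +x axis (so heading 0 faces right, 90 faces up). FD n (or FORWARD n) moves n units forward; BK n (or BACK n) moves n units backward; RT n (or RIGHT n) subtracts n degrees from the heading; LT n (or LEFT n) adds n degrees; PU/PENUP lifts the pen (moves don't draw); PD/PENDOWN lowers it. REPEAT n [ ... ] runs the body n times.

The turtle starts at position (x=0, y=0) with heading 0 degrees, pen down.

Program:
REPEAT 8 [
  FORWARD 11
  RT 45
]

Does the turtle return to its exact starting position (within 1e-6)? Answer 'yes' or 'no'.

Answer: yes

Derivation:
Executing turtle program step by step:
Start: pos=(0,0), heading=0, pen down
REPEAT 8 [
  -- iteration 1/8 --
  FD 11: (0,0) -> (11,0) [heading=0, draw]
  RT 45: heading 0 -> 315
  -- iteration 2/8 --
  FD 11: (11,0) -> (18.778,-7.778) [heading=315, draw]
  RT 45: heading 315 -> 270
  -- iteration 3/8 --
  FD 11: (18.778,-7.778) -> (18.778,-18.778) [heading=270, draw]
  RT 45: heading 270 -> 225
  -- iteration 4/8 --
  FD 11: (18.778,-18.778) -> (11,-26.556) [heading=225, draw]
  RT 45: heading 225 -> 180
  -- iteration 5/8 --
  FD 11: (11,-26.556) -> (0,-26.556) [heading=180, draw]
  RT 45: heading 180 -> 135
  -- iteration 6/8 --
  FD 11: (0,-26.556) -> (-7.778,-18.778) [heading=135, draw]
  RT 45: heading 135 -> 90
  -- iteration 7/8 --
  FD 11: (-7.778,-18.778) -> (-7.778,-7.778) [heading=90, draw]
  RT 45: heading 90 -> 45
  -- iteration 8/8 --
  FD 11: (-7.778,-7.778) -> (0,0) [heading=45, draw]
  RT 45: heading 45 -> 0
]
Final: pos=(0,0), heading=0, 8 segment(s) drawn

Start position: (0, 0)
Final position: (0, 0)
Distance = 0; < 1e-6 -> CLOSED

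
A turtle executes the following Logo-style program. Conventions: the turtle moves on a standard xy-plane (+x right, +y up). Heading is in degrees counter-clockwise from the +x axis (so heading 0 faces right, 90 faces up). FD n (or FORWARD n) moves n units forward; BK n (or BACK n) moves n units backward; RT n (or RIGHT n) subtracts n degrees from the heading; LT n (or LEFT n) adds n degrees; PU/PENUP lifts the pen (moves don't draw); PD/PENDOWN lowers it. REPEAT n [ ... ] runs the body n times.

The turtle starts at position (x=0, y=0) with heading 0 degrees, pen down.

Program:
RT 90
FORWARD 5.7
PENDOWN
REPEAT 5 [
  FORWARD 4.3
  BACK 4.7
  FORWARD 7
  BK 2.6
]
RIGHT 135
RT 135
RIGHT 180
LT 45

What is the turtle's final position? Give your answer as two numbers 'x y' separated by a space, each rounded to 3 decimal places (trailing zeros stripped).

Executing turtle program step by step:
Start: pos=(0,0), heading=0, pen down
RT 90: heading 0 -> 270
FD 5.7: (0,0) -> (0,-5.7) [heading=270, draw]
PD: pen down
REPEAT 5 [
  -- iteration 1/5 --
  FD 4.3: (0,-5.7) -> (0,-10) [heading=270, draw]
  BK 4.7: (0,-10) -> (0,-5.3) [heading=270, draw]
  FD 7: (0,-5.3) -> (0,-12.3) [heading=270, draw]
  BK 2.6: (0,-12.3) -> (0,-9.7) [heading=270, draw]
  -- iteration 2/5 --
  FD 4.3: (0,-9.7) -> (0,-14) [heading=270, draw]
  BK 4.7: (0,-14) -> (0,-9.3) [heading=270, draw]
  FD 7: (0,-9.3) -> (0,-16.3) [heading=270, draw]
  BK 2.6: (0,-16.3) -> (0,-13.7) [heading=270, draw]
  -- iteration 3/5 --
  FD 4.3: (0,-13.7) -> (0,-18) [heading=270, draw]
  BK 4.7: (0,-18) -> (0,-13.3) [heading=270, draw]
  FD 7: (0,-13.3) -> (0,-20.3) [heading=270, draw]
  BK 2.6: (0,-20.3) -> (0,-17.7) [heading=270, draw]
  -- iteration 4/5 --
  FD 4.3: (0,-17.7) -> (0,-22) [heading=270, draw]
  BK 4.7: (0,-22) -> (0,-17.3) [heading=270, draw]
  FD 7: (0,-17.3) -> (0,-24.3) [heading=270, draw]
  BK 2.6: (0,-24.3) -> (0,-21.7) [heading=270, draw]
  -- iteration 5/5 --
  FD 4.3: (0,-21.7) -> (0,-26) [heading=270, draw]
  BK 4.7: (0,-26) -> (0,-21.3) [heading=270, draw]
  FD 7: (0,-21.3) -> (0,-28.3) [heading=270, draw]
  BK 2.6: (0,-28.3) -> (0,-25.7) [heading=270, draw]
]
RT 135: heading 270 -> 135
RT 135: heading 135 -> 0
RT 180: heading 0 -> 180
LT 45: heading 180 -> 225
Final: pos=(0,-25.7), heading=225, 21 segment(s) drawn

Answer: 0 -25.7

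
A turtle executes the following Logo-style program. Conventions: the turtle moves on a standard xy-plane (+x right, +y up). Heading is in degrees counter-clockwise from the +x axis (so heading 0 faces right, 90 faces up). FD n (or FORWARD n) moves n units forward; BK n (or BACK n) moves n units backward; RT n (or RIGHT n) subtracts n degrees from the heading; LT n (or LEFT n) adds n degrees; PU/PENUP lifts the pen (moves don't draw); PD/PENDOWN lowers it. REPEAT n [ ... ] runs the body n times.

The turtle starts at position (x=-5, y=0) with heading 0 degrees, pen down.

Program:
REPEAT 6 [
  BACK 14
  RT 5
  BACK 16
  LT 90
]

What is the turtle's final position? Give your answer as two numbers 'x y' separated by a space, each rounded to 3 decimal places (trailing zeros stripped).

Executing turtle program step by step:
Start: pos=(-5,0), heading=0, pen down
REPEAT 6 [
  -- iteration 1/6 --
  BK 14: (-5,0) -> (-19,0) [heading=0, draw]
  RT 5: heading 0 -> 355
  BK 16: (-19,0) -> (-34.939,1.394) [heading=355, draw]
  LT 90: heading 355 -> 85
  -- iteration 2/6 --
  BK 14: (-34.939,1.394) -> (-36.159,-12.552) [heading=85, draw]
  RT 5: heading 85 -> 80
  BK 16: (-36.159,-12.552) -> (-38.938,-28.309) [heading=80, draw]
  LT 90: heading 80 -> 170
  -- iteration 3/6 --
  BK 14: (-38.938,-28.309) -> (-25.15,-30.74) [heading=170, draw]
  RT 5: heading 170 -> 165
  BK 16: (-25.15,-30.74) -> (-9.696,-34.881) [heading=165, draw]
  LT 90: heading 165 -> 255
  -- iteration 4/6 --
  BK 14: (-9.696,-34.881) -> (-6.072,-21.358) [heading=255, draw]
  RT 5: heading 255 -> 250
  BK 16: (-6.072,-21.358) -> (-0.6,-6.323) [heading=250, draw]
  LT 90: heading 250 -> 340
  -- iteration 5/6 --
  BK 14: (-0.6,-6.323) -> (-13.755,-1.535) [heading=340, draw]
  RT 5: heading 340 -> 335
  BK 16: (-13.755,-1.535) -> (-28.256,5.227) [heading=335, draw]
  LT 90: heading 335 -> 65
  -- iteration 6/6 --
  BK 14: (-28.256,5.227) -> (-34.173,-7.461) [heading=65, draw]
  RT 5: heading 65 -> 60
  BK 16: (-34.173,-7.461) -> (-42.173,-21.318) [heading=60, draw]
  LT 90: heading 60 -> 150
]
Final: pos=(-42.173,-21.318), heading=150, 12 segment(s) drawn

Answer: -42.173 -21.318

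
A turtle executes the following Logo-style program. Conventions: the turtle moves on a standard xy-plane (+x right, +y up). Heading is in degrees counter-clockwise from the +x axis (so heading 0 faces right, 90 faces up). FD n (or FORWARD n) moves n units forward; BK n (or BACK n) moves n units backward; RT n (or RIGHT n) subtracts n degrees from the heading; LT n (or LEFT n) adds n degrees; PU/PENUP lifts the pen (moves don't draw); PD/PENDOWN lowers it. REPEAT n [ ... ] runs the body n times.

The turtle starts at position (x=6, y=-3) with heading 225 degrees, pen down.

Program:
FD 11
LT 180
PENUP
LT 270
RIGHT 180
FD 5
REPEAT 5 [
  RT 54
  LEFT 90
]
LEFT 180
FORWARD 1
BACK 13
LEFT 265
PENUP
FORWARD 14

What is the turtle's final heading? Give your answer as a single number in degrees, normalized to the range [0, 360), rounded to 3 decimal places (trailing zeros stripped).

Executing turtle program step by step:
Start: pos=(6,-3), heading=225, pen down
FD 11: (6,-3) -> (-1.778,-10.778) [heading=225, draw]
LT 180: heading 225 -> 45
PU: pen up
LT 270: heading 45 -> 315
RT 180: heading 315 -> 135
FD 5: (-1.778,-10.778) -> (-5.314,-7.243) [heading=135, move]
REPEAT 5 [
  -- iteration 1/5 --
  RT 54: heading 135 -> 81
  LT 90: heading 81 -> 171
  -- iteration 2/5 --
  RT 54: heading 171 -> 117
  LT 90: heading 117 -> 207
  -- iteration 3/5 --
  RT 54: heading 207 -> 153
  LT 90: heading 153 -> 243
  -- iteration 4/5 --
  RT 54: heading 243 -> 189
  LT 90: heading 189 -> 279
  -- iteration 5/5 --
  RT 54: heading 279 -> 225
  LT 90: heading 225 -> 315
]
LT 180: heading 315 -> 135
FD 1: (-5.314,-7.243) -> (-6.021,-6.536) [heading=135, move]
BK 13: (-6.021,-6.536) -> (3.172,-15.728) [heading=135, move]
LT 265: heading 135 -> 40
PU: pen up
FD 14: (3.172,-15.728) -> (13.896,-6.729) [heading=40, move]
Final: pos=(13.896,-6.729), heading=40, 1 segment(s) drawn

Answer: 40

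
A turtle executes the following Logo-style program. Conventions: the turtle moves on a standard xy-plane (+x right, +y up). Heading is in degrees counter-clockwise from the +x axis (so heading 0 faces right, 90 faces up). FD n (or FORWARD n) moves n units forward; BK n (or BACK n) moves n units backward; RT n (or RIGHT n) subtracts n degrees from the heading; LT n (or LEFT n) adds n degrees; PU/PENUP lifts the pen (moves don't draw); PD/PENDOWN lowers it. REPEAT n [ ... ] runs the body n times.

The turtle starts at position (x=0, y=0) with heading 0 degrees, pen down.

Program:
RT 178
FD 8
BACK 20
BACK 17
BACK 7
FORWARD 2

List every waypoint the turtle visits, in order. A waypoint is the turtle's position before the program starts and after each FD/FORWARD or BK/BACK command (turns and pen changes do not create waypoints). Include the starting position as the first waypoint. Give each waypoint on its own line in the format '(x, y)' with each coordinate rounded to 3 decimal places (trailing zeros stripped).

Answer: (0, 0)
(-7.995, -0.279)
(11.993, 0.419)
(28.982, 1.012)
(35.978, 1.256)
(33.979, 1.187)

Derivation:
Executing turtle program step by step:
Start: pos=(0,0), heading=0, pen down
RT 178: heading 0 -> 182
FD 8: (0,0) -> (-7.995,-0.279) [heading=182, draw]
BK 20: (-7.995,-0.279) -> (11.993,0.419) [heading=182, draw]
BK 17: (11.993,0.419) -> (28.982,1.012) [heading=182, draw]
BK 7: (28.982,1.012) -> (35.978,1.256) [heading=182, draw]
FD 2: (35.978,1.256) -> (33.979,1.187) [heading=182, draw]
Final: pos=(33.979,1.187), heading=182, 5 segment(s) drawn
Waypoints (6 total):
(0, 0)
(-7.995, -0.279)
(11.993, 0.419)
(28.982, 1.012)
(35.978, 1.256)
(33.979, 1.187)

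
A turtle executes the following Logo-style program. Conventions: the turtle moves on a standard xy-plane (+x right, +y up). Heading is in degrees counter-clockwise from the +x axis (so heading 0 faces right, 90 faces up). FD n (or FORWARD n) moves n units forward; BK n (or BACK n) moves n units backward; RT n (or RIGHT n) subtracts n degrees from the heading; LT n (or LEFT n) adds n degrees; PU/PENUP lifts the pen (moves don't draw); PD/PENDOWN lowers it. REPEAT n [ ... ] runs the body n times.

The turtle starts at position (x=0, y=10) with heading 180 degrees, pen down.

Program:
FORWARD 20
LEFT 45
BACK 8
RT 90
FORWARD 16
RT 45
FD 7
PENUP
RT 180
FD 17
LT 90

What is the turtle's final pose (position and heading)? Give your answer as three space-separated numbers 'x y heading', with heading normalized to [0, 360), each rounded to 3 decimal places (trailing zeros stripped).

Answer: -25.657 16.971 0

Derivation:
Executing turtle program step by step:
Start: pos=(0,10), heading=180, pen down
FD 20: (0,10) -> (-20,10) [heading=180, draw]
LT 45: heading 180 -> 225
BK 8: (-20,10) -> (-14.343,15.657) [heading=225, draw]
RT 90: heading 225 -> 135
FD 16: (-14.343,15.657) -> (-25.657,26.971) [heading=135, draw]
RT 45: heading 135 -> 90
FD 7: (-25.657,26.971) -> (-25.657,33.971) [heading=90, draw]
PU: pen up
RT 180: heading 90 -> 270
FD 17: (-25.657,33.971) -> (-25.657,16.971) [heading=270, move]
LT 90: heading 270 -> 0
Final: pos=(-25.657,16.971), heading=0, 4 segment(s) drawn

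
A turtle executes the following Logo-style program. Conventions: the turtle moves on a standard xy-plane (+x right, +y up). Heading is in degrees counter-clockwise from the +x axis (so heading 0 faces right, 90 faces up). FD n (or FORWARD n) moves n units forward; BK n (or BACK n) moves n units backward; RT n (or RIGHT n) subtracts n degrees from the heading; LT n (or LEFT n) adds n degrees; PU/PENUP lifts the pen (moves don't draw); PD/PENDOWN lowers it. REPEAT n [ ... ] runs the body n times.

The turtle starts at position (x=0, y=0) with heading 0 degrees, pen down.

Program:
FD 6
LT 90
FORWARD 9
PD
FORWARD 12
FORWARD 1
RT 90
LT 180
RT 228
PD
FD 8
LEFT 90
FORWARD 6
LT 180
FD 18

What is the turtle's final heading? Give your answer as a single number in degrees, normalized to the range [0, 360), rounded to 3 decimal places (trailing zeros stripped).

Executing turtle program step by step:
Start: pos=(0,0), heading=0, pen down
FD 6: (0,0) -> (6,0) [heading=0, draw]
LT 90: heading 0 -> 90
FD 9: (6,0) -> (6,9) [heading=90, draw]
PD: pen down
FD 12: (6,9) -> (6,21) [heading=90, draw]
FD 1: (6,21) -> (6,22) [heading=90, draw]
RT 90: heading 90 -> 0
LT 180: heading 0 -> 180
RT 228: heading 180 -> 312
PD: pen down
FD 8: (6,22) -> (11.353,16.055) [heading=312, draw]
LT 90: heading 312 -> 42
FD 6: (11.353,16.055) -> (15.812,20.07) [heading=42, draw]
LT 180: heading 42 -> 222
FD 18: (15.812,20.07) -> (2.435,8.025) [heading=222, draw]
Final: pos=(2.435,8.025), heading=222, 7 segment(s) drawn

Answer: 222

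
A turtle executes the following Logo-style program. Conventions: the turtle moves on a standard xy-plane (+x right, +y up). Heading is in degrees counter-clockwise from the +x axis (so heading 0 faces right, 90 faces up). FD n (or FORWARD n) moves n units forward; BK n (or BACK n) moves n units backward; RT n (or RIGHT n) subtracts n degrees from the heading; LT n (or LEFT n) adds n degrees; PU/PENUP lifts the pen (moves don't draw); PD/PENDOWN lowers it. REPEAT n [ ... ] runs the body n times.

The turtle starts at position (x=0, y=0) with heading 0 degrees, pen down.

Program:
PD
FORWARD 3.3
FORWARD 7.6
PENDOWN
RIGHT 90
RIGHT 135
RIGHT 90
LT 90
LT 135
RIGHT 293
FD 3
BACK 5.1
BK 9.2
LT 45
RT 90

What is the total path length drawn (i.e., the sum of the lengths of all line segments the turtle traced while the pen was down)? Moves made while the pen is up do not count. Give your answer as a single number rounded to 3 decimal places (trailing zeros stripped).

Executing turtle program step by step:
Start: pos=(0,0), heading=0, pen down
PD: pen down
FD 3.3: (0,0) -> (3.3,0) [heading=0, draw]
FD 7.6: (3.3,0) -> (10.9,0) [heading=0, draw]
PD: pen down
RT 90: heading 0 -> 270
RT 135: heading 270 -> 135
RT 90: heading 135 -> 45
LT 90: heading 45 -> 135
LT 135: heading 135 -> 270
RT 293: heading 270 -> 337
FD 3: (10.9,0) -> (13.662,-1.172) [heading=337, draw]
BK 5.1: (13.662,-1.172) -> (8.967,0.821) [heading=337, draw]
BK 9.2: (8.967,0.821) -> (0.498,4.415) [heading=337, draw]
LT 45: heading 337 -> 22
RT 90: heading 22 -> 292
Final: pos=(0.498,4.415), heading=292, 5 segment(s) drawn

Segment lengths:
  seg 1: (0,0) -> (3.3,0), length = 3.3
  seg 2: (3.3,0) -> (10.9,0), length = 7.6
  seg 3: (10.9,0) -> (13.662,-1.172), length = 3
  seg 4: (13.662,-1.172) -> (8.967,0.821), length = 5.1
  seg 5: (8.967,0.821) -> (0.498,4.415), length = 9.2
Total = 28.2

Answer: 28.2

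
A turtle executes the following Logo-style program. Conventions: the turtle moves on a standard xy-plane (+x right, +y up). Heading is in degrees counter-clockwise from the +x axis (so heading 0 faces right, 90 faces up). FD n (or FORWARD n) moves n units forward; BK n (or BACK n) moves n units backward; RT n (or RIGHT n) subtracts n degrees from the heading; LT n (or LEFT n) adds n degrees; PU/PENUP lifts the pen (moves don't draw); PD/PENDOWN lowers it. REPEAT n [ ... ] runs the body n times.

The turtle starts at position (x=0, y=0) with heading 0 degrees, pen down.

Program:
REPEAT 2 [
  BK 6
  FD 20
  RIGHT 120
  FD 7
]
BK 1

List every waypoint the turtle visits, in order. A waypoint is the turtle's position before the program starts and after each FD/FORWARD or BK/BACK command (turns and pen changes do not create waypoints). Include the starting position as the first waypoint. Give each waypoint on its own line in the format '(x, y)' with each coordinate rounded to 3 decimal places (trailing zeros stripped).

Executing turtle program step by step:
Start: pos=(0,0), heading=0, pen down
REPEAT 2 [
  -- iteration 1/2 --
  BK 6: (0,0) -> (-6,0) [heading=0, draw]
  FD 20: (-6,0) -> (14,0) [heading=0, draw]
  RT 120: heading 0 -> 240
  FD 7: (14,0) -> (10.5,-6.062) [heading=240, draw]
  -- iteration 2/2 --
  BK 6: (10.5,-6.062) -> (13.5,-0.866) [heading=240, draw]
  FD 20: (13.5,-0.866) -> (3.5,-18.187) [heading=240, draw]
  RT 120: heading 240 -> 120
  FD 7: (3.5,-18.187) -> (0,-12.124) [heading=120, draw]
]
BK 1: (0,-12.124) -> (0.5,-12.99) [heading=120, draw]
Final: pos=(0.5,-12.99), heading=120, 7 segment(s) drawn
Waypoints (8 total):
(0, 0)
(-6, 0)
(14, 0)
(10.5, -6.062)
(13.5, -0.866)
(3.5, -18.187)
(0, -12.124)
(0.5, -12.99)

Answer: (0, 0)
(-6, 0)
(14, 0)
(10.5, -6.062)
(13.5, -0.866)
(3.5, -18.187)
(0, -12.124)
(0.5, -12.99)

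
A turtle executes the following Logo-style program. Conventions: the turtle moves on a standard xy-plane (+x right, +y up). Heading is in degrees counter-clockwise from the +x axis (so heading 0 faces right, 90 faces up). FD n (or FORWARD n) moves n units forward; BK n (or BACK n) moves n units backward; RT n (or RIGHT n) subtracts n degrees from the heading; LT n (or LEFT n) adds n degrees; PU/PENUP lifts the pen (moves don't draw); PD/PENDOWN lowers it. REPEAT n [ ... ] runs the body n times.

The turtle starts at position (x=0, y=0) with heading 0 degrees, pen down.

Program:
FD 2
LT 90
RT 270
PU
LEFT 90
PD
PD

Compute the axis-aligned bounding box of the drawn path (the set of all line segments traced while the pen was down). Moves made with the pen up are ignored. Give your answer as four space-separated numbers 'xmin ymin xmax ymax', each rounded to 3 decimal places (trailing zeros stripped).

Executing turtle program step by step:
Start: pos=(0,0), heading=0, pen down
FD 2: (0,0) -> (2,0) [heading=0, draw]
LT 90: heading 0 -> 90
RT 270: heading 90 -> 180
PU: pen up
LT 90: heading 180 -> 270
PD: pen down
PD: pen down
Final: pos=(2,0), heading=270, 1 segment(s) drawn

Segment endpoints: x in {0, 2}, y in {0}
xmin=0, ymin=0, xmax=2, ymax=0

Answer: 0 0 2 0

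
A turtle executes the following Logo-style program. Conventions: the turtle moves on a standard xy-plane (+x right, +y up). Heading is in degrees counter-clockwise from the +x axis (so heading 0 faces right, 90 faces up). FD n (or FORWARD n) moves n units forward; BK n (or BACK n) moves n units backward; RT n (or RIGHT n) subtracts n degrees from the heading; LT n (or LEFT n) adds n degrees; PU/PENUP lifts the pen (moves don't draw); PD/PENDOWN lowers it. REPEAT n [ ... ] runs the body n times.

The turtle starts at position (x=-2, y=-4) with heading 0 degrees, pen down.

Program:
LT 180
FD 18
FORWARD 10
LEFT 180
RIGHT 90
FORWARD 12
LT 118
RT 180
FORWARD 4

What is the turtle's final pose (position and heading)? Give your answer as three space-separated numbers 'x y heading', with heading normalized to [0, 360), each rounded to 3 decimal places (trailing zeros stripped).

Answer: -33.532 -17.878 208

Derivation:
Executing turtle program step by step:
Start: pos=(-2,-4), heading=0, pen down
LT 180: heading 0 -> 180
FD 18: (-2,-4) -> (-20,-4) [heading=180, draw]
FD 10: (-20,-4) -> (-30,-4) [heading=180, draw]
LT 180: heading 180 -> 0
RT 90: heading 0 -> 270
FD 12: (-30,-4) -> (-30,-16) [heading=270, draw]
LT 118: heading 270 -> 28
RT 180: heading 28 -> 208
FD 4: (-30,-16) -> (-33.532,-17.878) [heading=208, draw]
Final: pos=(-33.532,-17.878), heading=208, 4 segment(s) drawn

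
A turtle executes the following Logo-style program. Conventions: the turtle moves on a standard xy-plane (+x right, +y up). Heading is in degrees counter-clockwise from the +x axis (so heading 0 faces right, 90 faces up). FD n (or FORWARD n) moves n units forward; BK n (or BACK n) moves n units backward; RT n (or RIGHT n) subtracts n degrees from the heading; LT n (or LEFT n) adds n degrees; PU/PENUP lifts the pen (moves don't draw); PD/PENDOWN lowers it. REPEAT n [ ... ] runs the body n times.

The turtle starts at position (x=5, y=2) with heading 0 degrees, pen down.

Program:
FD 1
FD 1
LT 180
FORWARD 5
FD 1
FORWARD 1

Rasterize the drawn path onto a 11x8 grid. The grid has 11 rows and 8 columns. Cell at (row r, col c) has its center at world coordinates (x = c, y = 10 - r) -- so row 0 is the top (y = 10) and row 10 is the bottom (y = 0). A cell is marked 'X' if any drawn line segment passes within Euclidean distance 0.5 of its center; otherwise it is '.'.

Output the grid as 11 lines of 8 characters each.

Segment 0: (5,2) -> (6,2)
Segment 1: (6,2) -> (7,2)
Segment 2: (7,2) -> (2,2)
Segment 3: (2,2) -> (1,2)
Segment 4: (1,2) -> (0,2)

Answer: ........
........
........
........
........
........
........
........
XXXXXXXX
........
........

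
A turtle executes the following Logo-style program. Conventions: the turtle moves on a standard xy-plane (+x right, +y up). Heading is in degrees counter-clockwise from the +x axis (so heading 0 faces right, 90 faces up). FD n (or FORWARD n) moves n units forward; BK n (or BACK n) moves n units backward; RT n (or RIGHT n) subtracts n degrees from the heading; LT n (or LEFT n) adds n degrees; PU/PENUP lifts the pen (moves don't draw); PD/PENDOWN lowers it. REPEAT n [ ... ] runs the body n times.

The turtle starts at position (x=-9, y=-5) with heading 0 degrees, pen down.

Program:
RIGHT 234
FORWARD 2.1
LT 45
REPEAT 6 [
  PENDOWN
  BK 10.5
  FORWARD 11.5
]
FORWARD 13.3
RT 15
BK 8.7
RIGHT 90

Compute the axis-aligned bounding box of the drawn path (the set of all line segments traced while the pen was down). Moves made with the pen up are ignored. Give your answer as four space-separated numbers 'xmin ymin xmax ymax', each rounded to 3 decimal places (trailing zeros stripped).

Executing turtle program step by step:
Start: pos=(-9,-5), heading=0, pen down
RT 234: heading 0 -> 126
FD 2.1: (-9,-5) -> (-10.234,-3.301) [heading=126, draw]
LT 45: heading 126 -> 171
REPEAT 6 [
  -- iteration 1/6 --
  PD: pen down
  BK 10.5: (-10.234,-3.301) -> (0.136,-4.944) [heading=171, draw]
  FD 11.5: (0.136,-4.944) -> (-11.222,-3.145) [heading=171, draw]
  -- iteration 2/6 --
  PD: pen down
  BK 10.5: (-11.222,-3.145) -> (-0.851,-4.787) [heading=171, draw]
  FD 11.5: (-0.851,-4.787) -> (-12.21,-2.988) [heading=171, draw]
  -- iteration 3/6 --
  PD: pen down
  BK 10.5: (-12.21,-2.988) -> (-1.839,-4.631) [heading=171, draw]
  FD 11.5: (-1.839,-4.631) -> (-13.197,-2.832) [heading=171, draw]
  -- iteration 4/6 --
  PD: pen down
  BK 10.5: (-13.197,-2.832) -> (-2.827,-4.474) [heading=171, draw]
  FD 11.5: (-2.827,-4.474) -> (-14.185,-2.675) [heading=171, draw]
  -- iteration 5/6 --
  PD: pen down
  BK 10.5: (-14.185,-2.675) -> (-3.814,-4.318) [heading=171, draw]
  FD 11.5: (-3.814,-4.318) -> (-15.173,-2.519) [heading=171, draw]
  -- iteration 6/6 --
  PD: pen down
  BK 10.5: (-15.173,-2.519) -> (-4.802,-4.161) [heading=171, draw]
  FD 11.5: (-4.802,-4.161) -> (-16.16,-2.362) [heading=171, draw]
]
FD 13.3: (-16.16,-2.362) -> (-29.297,-0.282) [heading=171, draw]
RT 15: heading 171 -> 156
BK 8.7: (-29.297,-0.282) -> (-21.349,-3.82) [heading=156, draw]
RT 90: heading 156 -> 66
Final: pos=(-21.349,-3.82), heading=66, 15 segment(s) drawn

Segment endpoints: x in {-29.297, -21.349, -16.16, -15.173, -14.185, -13.197, -12.21, -11.222, -10.234, -9, -4.802, -3.814, -2.827, -1.839, -0.851, 0.136}, y in {-5, -4.944, -4.787, -4.631, -4.474, -4.318, -4.161, -3.82, -3.301, -3.145, -2.988, -2.832, -2.675, -2.519, -2.362, -0.282}
xmin=-29.297, ymin=-5, xmax=0.136, ymax=-0.282

Answer: -29.297 -5 0.136 -0.282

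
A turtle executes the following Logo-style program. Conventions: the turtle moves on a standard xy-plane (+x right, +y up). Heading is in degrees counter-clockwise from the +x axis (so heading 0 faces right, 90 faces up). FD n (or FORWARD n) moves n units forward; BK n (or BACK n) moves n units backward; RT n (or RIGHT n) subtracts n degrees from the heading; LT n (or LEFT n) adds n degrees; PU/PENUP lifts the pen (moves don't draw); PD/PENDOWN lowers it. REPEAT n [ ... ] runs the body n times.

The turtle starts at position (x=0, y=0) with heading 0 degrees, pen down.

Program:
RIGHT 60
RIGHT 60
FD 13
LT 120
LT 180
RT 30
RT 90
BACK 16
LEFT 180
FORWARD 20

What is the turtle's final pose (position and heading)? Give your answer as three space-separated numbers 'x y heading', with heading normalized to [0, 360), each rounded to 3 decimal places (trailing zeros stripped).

Executing turtle program step by step:
Start: pos=(0,0), heading=0, pen down
RT 60: heading 0 -> 300
RT 60: heading 300 -> 240
FD 13: (0,0) -> (-6.5,-11.258) [heading=240, draw]
LT 120: heading 240 -> 0
LT 180: heading 0 -> 180
RT 30: heading 180 -> 150
RT 90: heading 150 -> 60
BK 16: (-6.5,-11.258) -> (-14.5,-25.115) [heading=60, draw]
LT 180: heading 60 -> 240
FD 20: (-14.5,-25.115) -> (-24.5,-42.435) [heading=240, draw]
Final: pos=(-24.5,-42.435), heading=240, 3 segment(s) drawn

Answer: -24.5 -42.435 240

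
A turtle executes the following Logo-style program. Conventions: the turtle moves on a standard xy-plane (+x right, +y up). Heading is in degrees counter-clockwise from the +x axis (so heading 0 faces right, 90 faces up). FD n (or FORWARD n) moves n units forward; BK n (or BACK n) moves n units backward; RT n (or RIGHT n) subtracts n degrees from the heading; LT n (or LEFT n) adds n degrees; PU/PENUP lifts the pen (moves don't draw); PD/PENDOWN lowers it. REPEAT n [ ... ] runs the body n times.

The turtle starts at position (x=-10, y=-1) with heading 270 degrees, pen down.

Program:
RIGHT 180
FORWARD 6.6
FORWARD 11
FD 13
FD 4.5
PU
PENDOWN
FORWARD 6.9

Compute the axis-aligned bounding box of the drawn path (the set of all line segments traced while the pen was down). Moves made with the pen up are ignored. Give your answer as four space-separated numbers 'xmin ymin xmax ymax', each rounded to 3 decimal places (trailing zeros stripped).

Executing turtle program step by step:
Start: pos=(-10,-1), heading=270, pen down
RT 180: heading 270 -> 90
FD 6.6: (-10,-1) -> (-10,5.6) [heading=90, draw]
FD 11: (-10,5.6) -> (-10,16.6) [heading=90, draw]
FD 13: (-10,16.6) -> (-10,29.6) [heading=90, draw]
FD 4.5: (-10,29.6) -> (-10,34.1) [heading=90, draw]
PU: pen up
PD: pen down
FD 6.9: (-10,34.1) -> (-10,41) [heading=90, draw]
Final: pos=(-10,41), heading=90, 5 segment(s) drawn

Segment endpoints: x in {-10}, y in {-1, 5.6, 16.6, 29.6, 34.1, 41}
xmin=-10, ymin=-1, xmax=-10, ymax=41

Answer: -10 -1 -10 41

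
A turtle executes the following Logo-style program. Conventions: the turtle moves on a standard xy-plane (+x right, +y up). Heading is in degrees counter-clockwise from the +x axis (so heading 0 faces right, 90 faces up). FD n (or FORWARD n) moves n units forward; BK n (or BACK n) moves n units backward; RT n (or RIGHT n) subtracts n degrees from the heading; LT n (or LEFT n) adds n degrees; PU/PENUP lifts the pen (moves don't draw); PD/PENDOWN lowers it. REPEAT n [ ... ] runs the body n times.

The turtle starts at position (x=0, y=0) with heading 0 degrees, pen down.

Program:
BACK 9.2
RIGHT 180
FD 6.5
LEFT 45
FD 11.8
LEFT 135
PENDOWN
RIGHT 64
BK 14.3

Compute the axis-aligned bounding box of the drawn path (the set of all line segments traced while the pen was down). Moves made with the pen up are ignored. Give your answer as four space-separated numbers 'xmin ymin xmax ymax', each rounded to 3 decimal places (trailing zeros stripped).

Answer: -30.313 -8.344 0 4.509

Derivation:
Executing turtle program step by step:
Start: pos=(0,0), heading=0, pen down
BK 9.2: (0,0) -> (-9.2,0) [heading=0, draw]
RT 180: heading 0 -> 180
FD 6.5: (-9.2,0) -> (-15.7,0) [heading=180, draw]
LT 45: heading 180 -> 225
FD 11.8: (-15.7,0) -> (-24.044,-8.344) [heading=225, draw]
LT 135: heading 225 -> 0
PD: pen down
RT 64: heading 0 -> 296
BK 14.3: (-24.044,-8.344) -> (-30.313,4.509) [heading=296, draw]
Final: pos=(-30.313,4.509), heading=296, 4 segment(s) drawn

Segment endpoints: x in {-30.313, -24.044, -15.7, -9.2, 0}, y in {-8.344, 0, 0, 4.509}
xmin=-30.313, ymin=-8.344, xmax=0, ymax=4.509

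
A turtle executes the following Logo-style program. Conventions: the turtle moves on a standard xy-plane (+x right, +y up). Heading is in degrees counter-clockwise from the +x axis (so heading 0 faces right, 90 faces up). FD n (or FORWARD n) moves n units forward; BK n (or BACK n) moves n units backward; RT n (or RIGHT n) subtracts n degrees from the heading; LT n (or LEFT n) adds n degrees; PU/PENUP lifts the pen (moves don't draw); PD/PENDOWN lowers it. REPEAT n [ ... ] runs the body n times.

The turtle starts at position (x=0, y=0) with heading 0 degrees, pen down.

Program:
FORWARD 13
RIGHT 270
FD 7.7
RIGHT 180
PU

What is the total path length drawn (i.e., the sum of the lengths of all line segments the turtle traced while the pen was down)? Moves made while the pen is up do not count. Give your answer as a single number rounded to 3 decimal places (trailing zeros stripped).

Executing turtle program step by step:
Start: pos=(0,0), heading=0, pen down
FD 13: (0,0) -> (13,0) [heading=0, draw]
RT 270: heading 0 -> 90
FD 7.7: (13,0) -> (13,7.7) [heading=90, draw]
RT 180: heading 90 -> 270
PU: pen up
Final: pos=(13,7.7), heading=270, 2 segment(s) drawn

Segment lengths:
  seg 1: (0,0) -> (13,0), length = 13
  seg 2: (13,0) -> (13,7.7), length = 7.7
Total = 20.7

Answer: 20.7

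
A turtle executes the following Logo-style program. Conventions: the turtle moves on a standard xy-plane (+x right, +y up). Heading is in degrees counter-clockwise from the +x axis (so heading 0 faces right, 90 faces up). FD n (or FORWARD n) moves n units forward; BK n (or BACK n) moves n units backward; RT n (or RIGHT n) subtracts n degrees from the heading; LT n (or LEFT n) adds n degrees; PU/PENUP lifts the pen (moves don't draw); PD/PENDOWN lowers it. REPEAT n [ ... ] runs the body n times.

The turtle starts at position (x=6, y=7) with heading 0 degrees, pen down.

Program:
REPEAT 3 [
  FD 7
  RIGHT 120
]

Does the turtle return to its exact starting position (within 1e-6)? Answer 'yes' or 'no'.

Executing turtle program step by step:
Start: pos=(6,7), heading=0, pen down
REPEAT 3 [
  -- iteration 1/3 --
  FD 7: (6,7) -> (13,7) [heading=0, draw]
  RT 120: heading 0 -> 240
  -- iteration 2/3 --
  FD 7: (13,7) -> (9.5,0.938) [heading=240, draw]
  RT 120: heading 240 -> 120
  -- iteration 3/3 --
  FD 7: (9.5,0.938) -> (6,7) [heading=120, draw]
  RT 120: heading 120 -> 0
]
Final: pos=(6,7), heading=0, 3 segment(s) drawn

Start position: (6, 7)
Final position: (6, 7)
Distance = 0; < 1e-6 -> CLOSED

Answer: yes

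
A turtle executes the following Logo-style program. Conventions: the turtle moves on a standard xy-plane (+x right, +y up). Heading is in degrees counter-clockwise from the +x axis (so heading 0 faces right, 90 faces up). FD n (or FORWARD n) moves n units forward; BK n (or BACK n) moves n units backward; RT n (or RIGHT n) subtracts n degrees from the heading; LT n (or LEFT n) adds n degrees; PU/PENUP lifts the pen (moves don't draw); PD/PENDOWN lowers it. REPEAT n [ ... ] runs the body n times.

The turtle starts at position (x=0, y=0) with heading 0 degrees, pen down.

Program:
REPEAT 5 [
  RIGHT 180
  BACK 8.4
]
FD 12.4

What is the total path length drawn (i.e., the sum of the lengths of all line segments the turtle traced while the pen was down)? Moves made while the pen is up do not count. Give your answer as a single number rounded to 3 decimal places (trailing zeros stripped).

Executing turtle program step by step:
Start: pos=(0,0), heading=0, pen down
REPEAT 5 [
  -- iteration 1/5 --
  RT 180: heading 0 -> 180
  BK 8.4: (0,0) -> (8.4,0) [heading=180, draw]
  -- iteration 2/5 --
  RT 180: heading 180 -> 0
  BK 8.4: (8.4,0) -> (0,0) [heading=0, draw]
  -- iteration 3/5 --
  RT 180: heading 0 -> 180
  BK 8.4: (0,0) -> (8.4,0) [heading=180, draw]
  -- iteration 4/5 --
  RT 180: heading 180 -> 0
  BK 8.4: (8.4,0) -> (0,0) [heading=0, draw]
  -- iteration 5/5 --
  RT 180: heading 0 -> 180
  BK 8.4: (0,0) -> (8.4,0) [heading=180, draw]
]
FD 12.4: (8.4,0) -> (-4,0) [heading=180, draw]
Final: pos=(-4,0), heading=180, 6 segment(s) drawn

Segment lengths:
  seg 1: (0,0) -> (8.4,0), length = 8.4
  seg 2: (8.4,0) -> (0,0), length = 8.4
  seg 3: (0,0) -> (8.4,0), length = 8.4
  seg 4: (8.4,0) -> (0,0), length = 8.4
  seg 5: (0,0) -> (8.4,0), length = 8.4
  seg 6: (8.4,0) -> (-4,0), length = 12.4
Total = 54.4

Answer: 54.4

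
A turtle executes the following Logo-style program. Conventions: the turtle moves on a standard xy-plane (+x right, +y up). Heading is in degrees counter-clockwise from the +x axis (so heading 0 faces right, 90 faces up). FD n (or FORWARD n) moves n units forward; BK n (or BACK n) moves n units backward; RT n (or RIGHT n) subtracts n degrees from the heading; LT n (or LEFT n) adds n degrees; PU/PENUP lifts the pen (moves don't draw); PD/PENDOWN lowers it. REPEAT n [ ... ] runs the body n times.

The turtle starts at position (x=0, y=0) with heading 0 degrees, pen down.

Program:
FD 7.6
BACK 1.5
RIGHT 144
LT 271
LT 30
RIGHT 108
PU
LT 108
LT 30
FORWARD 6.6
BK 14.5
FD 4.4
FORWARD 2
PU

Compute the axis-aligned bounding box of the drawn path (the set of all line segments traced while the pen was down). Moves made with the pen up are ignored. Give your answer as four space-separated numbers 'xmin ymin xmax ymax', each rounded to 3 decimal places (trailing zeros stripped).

Answer: 0 0 7.6 0

Derivation:
Executing turtle program step by step:
Start: pos=(0,0), heading=0, pen down
FD 7.6: (0,0) -> (7.6,0) [heading=0, draw]
BK 1.5: (7.6,0) -> (6.1,0) [heading=0, draw]
RT 144: heading 0 -> 216
LT 271: heading 216 -> 127
LT 30: heading 127 -> 157
RT 108: heading 157 -> 49
PU: pen up
LT 108: heading 49 -> 157
LT 30: heading 157 -> 187
FD 6.6: (6.1,0) -> (-0.451,-0.804) [heading=187, move]
BK 14.5: (-0.451,-0.804) -> (13.941,0.963) [heading=187, move]
FD 4.4: (13.941,0.963) -> (9.574,0.427) [heading=187, move]
FD 2: (9.574,0.427) -> (7.589,0.183) [heading=187, move]
PU: pen up
Final: pos=(7.589,0.183), heading=187, 2 segment(s) drawn

Segment endpoints: x in {0, 6.1, 7.6}, y in {0}
xmin=0, ymin=0, xmax=7.6, ymax=0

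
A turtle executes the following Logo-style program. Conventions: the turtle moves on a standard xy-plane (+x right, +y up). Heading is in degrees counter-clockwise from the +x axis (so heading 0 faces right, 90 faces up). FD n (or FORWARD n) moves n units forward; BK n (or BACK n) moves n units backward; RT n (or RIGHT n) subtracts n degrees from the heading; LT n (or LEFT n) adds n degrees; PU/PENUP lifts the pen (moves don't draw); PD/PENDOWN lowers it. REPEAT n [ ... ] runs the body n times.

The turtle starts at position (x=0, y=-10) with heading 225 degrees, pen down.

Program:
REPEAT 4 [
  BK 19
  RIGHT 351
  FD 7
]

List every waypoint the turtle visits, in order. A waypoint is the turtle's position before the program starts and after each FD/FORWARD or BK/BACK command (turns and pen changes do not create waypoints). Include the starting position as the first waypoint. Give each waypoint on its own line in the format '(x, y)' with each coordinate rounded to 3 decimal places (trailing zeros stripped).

Executing turtle program step by step:
Start: pos=(0,-10), heading=225, pen down
REPEAT 4 [
  -- iteration 1/4 --
  BK 19: (0,-10) -> (13.435,3.435) [heading=225, draw]
  RT 351: heading 225 -> 234
  FD 7: (13.435,3.435) -> (9.321,-2.228) [heading=234, draw]
  -- iteration 2/4 --
  BK 19: (9.321,-2.228) -> (20.488,13.143) [heading=234, draw]
  RT 351: heading 234 -> 243
  FD 7: (20.488,13.143) -> (17.311,6.906) [heading=243, draw]
  -- iteration 3/4 --
  BK 19: (17.311,6.906) -> (25.936,23.835) [heading=243, draw]
  RT 351: heading 243 -> 252
  FD 7: (25.936,23.835) -> (23.773,17.178) [heading=252, draw]
  -- iteration 4/4 --
  BK 19: (23.773,17.178) -> (29.645,35.248) [heading=252, draw]
  RT 351: heading 252 -> 261
  FD 7: (29.645,35.248) -> (28.55,28.334) [heading=261, draw]
]
Final: pos=(28.55,28.334), heading=261, 8 segment(s) drawn
Waypoints (9 total):
(0, -10)
(13.435, 3.435)
(9.321, -2.228)
(20.488, 13.143)
(17.311, 6.906)
(25.936, 23.835)
(23.773, 17.178)
(29.645, 35.248)
(28.55, 28.334)

Answer: (0, -10)
(13.435, 3.435)
(9.321, -2.228)
(20.488, 13.143)
(17.311, 6.906)
(25.936, 23.835)
(23.773, 17.178)
(29.645, 35.248)
(28.55, 28.334)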